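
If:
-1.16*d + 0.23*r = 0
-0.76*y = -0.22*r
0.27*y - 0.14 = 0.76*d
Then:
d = -0.38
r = -1.93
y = -0.56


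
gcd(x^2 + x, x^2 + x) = x^2 + x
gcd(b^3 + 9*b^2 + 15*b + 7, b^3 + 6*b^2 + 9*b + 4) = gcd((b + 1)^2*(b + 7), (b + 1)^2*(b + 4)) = b^2 + 2*b + 1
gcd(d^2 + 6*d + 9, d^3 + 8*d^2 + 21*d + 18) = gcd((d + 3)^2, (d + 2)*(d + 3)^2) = d^2 + 6*d + 9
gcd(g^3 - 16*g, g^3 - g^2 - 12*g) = g^2 - 4*g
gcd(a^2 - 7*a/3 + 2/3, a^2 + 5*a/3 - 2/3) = a - 1/3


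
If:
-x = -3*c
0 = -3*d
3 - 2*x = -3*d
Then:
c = 1/2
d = 0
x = 3/2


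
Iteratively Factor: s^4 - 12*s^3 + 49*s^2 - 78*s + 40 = (s - 2)*(s^3 - 10*s^2 + 29*s - 20) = (s - 4)*(s - 2)*(s^2 - 6*s + 5) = (s - 5)*(s - 4)*(s - 2)*(s - 1)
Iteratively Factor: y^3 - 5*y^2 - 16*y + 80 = (y + 4)*(y^2 - 9*y + 20) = (y - 4)*(y + 4)*(y - 5)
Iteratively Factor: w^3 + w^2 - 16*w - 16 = (w + 4)*(w^2 - 3*w - 4) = (w - 4)*(w + 4)*(w + 1)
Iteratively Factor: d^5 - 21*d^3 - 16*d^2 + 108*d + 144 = (d + 2)*(d^4 - 2*d^3 - 17*d^2 + 18*d + 72) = (d + 2)*(d + 3)*(d^3 - 5*d^2 - 2*d + 24) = (d - 4)*(d + 2)*(d + 3)*(d^2 - d - 6) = (d - 4)*(d + 2)^2*(d + 3)*(d - 3)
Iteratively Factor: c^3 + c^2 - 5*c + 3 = (c - 1)*(c^2 + 2*c - 3) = (c - 1)^2*(c + 3)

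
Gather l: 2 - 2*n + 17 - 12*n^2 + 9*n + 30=-12*n^2 + 7*n + 49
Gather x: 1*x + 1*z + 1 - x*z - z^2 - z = x*(1 - z) - z^2 + 1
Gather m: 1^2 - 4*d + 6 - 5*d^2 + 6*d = -5*d^2 + 2*d + 7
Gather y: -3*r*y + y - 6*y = y*(-3*r - 5)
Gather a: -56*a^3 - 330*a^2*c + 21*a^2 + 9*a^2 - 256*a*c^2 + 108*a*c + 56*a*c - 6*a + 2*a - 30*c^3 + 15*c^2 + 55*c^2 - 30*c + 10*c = -56*a^3 + a^2*(30 - 330*c) + a*(-256*c^2 + 164*c - 4) - 30*c^3 + 70*c^2 - 20*c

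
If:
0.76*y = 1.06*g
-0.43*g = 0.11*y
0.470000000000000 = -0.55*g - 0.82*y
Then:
No Solution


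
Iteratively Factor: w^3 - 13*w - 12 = (w + 3)*(w^2 - 3*w - 4) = (w + 1)*(w + 3)*(w - 4)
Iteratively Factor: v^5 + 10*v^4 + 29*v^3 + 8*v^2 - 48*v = (v + 4)*(v^4 + 6*v^3 + 5*v^2 - 12*v) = v*(v + 4)*(v^3 + 6*v^2 + 5*v - 12) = v*(v + 4)^2*(v^2 + 2*v - 3) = v*(v + 3)*(v + 4)^2*(v - 1)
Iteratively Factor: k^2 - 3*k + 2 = (k - 1)*(k - 2)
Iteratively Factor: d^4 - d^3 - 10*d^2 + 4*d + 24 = (d + 2)*(d^3 - 3*d^2 - 4*d + 12) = (d - 2)*(d + 2)*(d^2 - d - 6) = (d - 2)*(d + 2)^2*(d - 3)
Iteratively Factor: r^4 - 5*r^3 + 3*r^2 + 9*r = (r - 3)*(r^3 - 2*r^2 - 3*r) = (r - 3)*(r + 1)*(r^2 - 3*r) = (r - 3)^2*(r + 1)*(r)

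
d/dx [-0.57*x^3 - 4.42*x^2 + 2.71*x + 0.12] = -1.71*x^2 - 8.84*x + 2.71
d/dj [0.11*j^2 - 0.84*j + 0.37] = 0.22*j - 0.84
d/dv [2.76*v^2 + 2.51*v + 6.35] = 5.52*v + 2.51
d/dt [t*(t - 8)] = 2*t - 8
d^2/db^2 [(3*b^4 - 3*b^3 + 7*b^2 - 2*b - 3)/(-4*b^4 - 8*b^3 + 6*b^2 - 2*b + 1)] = 2*(144*b^9 - 552*b^8 - 120*b^7 + 172*b^6 + 2052*b^5 + 222*b^4 - 1418*b^3 + 726*b^2 - 63*b - 9)/(64*b^12 + 384*b^11 + 480*b^10 - 544*b^9 - 384*b^8 + 768*b^7 - 792*b^6 + 552*b^5 - 264*b^4 + 104*b^3 - 30*b^2 + 6*b - 1)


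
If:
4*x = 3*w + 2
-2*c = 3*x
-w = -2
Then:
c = -3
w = 2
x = 2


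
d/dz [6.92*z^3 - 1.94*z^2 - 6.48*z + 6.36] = 20.76*z^2 - 3.88*z - 6.48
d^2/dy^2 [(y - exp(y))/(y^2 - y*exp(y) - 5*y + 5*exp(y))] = 2/(y^3 - 15*y^2 + 75*y - 125)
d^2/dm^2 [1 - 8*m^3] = -48*m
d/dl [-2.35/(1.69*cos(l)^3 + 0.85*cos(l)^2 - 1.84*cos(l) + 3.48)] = (-11.9145*cos(l)^2 - 3.995*cos(l) + 4.324)*sin(l)/(1.69*cos(l)^3 + 0.85*cos(l)^2 - 1.84*cos(l) + 3.48)^2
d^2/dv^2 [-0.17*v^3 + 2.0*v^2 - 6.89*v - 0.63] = 4.0 - 1.02*v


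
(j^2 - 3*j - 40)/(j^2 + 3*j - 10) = (j - 8)/(j - 2)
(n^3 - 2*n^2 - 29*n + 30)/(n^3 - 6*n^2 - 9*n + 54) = (n^2 + 4*n - 5)/(n^2 - 9)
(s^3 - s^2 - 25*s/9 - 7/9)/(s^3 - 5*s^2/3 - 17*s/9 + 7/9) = (3*s + 1)/(3*s - 1)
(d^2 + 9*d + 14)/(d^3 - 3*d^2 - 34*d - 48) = (d + 7)/(d^2 - 5*d - 24)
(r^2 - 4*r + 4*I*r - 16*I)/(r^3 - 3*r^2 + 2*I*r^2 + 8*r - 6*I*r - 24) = (r - 4)/(r^2 - r*(3 + 2*I) + 6*I)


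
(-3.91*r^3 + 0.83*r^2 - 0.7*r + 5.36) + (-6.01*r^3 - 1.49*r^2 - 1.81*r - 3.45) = -9.92*r^3 - 0.66*r^2 - 2.51*r + 1.91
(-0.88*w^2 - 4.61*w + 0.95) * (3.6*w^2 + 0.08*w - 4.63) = -3.168*w^4 - 16.6664*w^3 + 7.1256*w^2 + 21.4203*w - 4.3985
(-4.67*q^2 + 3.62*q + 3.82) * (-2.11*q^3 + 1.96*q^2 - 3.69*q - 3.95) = 9.8537*q^5 - 16.7914*q^4 + 16.2673*q^3 + 12.5759*q^2 - 28.3948*q - 15.089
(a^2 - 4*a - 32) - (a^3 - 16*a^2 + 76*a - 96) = -a^3 + 17*a^2 - 80*a + 64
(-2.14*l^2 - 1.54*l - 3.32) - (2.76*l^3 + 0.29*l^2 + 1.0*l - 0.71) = -2.76*l^3 - 2.43*l^2 - 2.54*l - 2.61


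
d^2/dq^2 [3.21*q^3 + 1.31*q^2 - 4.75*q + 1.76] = 19.26*q + 2.62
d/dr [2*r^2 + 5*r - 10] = 4*r + 5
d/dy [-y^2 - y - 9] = -2*y - 1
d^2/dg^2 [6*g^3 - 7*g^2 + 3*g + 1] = 36*g - 14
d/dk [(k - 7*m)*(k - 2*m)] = 2*k - 9*m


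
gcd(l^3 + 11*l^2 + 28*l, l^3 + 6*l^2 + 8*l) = l^2 + 4*l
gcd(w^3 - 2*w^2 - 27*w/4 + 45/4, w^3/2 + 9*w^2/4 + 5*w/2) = w + 5/2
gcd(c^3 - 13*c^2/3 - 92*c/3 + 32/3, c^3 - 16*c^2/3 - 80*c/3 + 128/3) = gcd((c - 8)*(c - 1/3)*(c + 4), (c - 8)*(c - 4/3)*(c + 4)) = c^2 - 4*c - 32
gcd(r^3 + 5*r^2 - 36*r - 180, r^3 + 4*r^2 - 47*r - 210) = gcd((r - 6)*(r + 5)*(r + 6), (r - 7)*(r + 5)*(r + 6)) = r^2 + 11*r + 30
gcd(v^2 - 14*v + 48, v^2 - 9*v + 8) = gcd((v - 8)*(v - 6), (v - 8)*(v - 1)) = v - 8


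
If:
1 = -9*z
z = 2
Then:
No Solution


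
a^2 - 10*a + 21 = (a - 7)*(a - 3)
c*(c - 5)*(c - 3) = c^3 - 8*c^2 + 15*c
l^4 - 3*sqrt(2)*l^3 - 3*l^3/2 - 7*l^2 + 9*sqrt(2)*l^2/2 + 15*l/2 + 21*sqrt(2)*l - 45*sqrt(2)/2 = (l - 3)*(l - 1)*(l + 5/2)*(l - 3*sqrt(2))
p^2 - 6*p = p*(p - 6)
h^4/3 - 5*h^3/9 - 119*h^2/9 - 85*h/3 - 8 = (h/3 + 1)*(h - 8)*(h + 1/3)*(h + 3)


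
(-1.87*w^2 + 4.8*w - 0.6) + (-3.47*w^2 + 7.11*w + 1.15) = -5.34*w^2 + 11.91*w + 0.55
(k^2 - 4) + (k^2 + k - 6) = 2*k^2 + k - 10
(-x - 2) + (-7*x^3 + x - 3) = -7*x^3 - 5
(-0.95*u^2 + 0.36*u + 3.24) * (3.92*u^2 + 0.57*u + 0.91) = -3.724*u^4 + 0.8697*u^3 + 12.0415*u^2 + 2.1744*u + 2.9484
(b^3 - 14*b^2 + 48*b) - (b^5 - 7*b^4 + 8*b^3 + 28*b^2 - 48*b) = -b^5 + 7*b^4 - 7*b^3 - 42*b^2 + 96*b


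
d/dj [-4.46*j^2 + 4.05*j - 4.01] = 4.05 - 8.92*j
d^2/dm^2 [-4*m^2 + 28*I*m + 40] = -8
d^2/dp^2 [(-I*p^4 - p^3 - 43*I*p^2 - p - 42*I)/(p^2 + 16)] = 2*(-I*p^6 - 48*I*p^4 + 15*p^3 + 402*I*p^2 - 720*p - 10336*I)/(p^6 + 48*p^4 + 768*p^2 + 4096)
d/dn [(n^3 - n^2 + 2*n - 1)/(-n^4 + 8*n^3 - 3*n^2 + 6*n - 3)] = n^2*(n^4 - 2*n^3 + 11*n^2 - 24*n + 15)/(n^8 - 16*n^7 + 70*n^6 - 60*n^5 + 111*n^4 - 84*n^3 + 54*n^2 - 36*n + 9)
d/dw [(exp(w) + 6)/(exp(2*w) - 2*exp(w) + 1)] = (-exp(w) - 13)*exp(w)/(exp(3*w) - 3*exp(2*w) + 3*exp(w) - 1)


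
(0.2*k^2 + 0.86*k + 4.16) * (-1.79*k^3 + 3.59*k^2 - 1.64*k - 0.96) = -0.358*k^5 - 0.8214*k^4 - 4.687*k^3 + 13.332*k^2 - 7.648*k - 3.9936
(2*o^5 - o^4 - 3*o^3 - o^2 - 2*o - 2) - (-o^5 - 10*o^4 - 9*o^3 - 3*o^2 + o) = 3*o^5 + 9*o^4 + 6*o^3 + 2*o^2 - 3*o - 2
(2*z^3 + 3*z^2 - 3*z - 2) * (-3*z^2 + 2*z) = -6*z^5 - 5*z^4 + 15*z^3 - 4*z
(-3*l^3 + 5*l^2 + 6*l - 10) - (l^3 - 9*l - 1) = -4*l^3 + 5*l^2 + 15*l - 9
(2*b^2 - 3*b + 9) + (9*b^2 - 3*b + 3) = 11*b^2 - 6*b + 12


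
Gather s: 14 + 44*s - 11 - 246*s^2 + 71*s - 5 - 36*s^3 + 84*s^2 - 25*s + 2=-36*s^3 - 162*s^2 + 90*s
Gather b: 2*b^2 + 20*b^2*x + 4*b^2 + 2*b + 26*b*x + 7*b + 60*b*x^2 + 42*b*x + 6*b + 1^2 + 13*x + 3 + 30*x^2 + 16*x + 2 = b^2*(20*x + 6) + b*(60*x^2 + 68*x + 15) + 30*x^2 + 29*x + 6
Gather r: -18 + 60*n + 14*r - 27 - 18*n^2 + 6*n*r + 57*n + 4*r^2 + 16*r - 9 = -18*n^2 + 117*n + 4*r^2 + r*(6*n + 30) - 54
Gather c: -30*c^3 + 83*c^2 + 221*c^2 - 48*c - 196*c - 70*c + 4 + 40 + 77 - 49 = -30*c^3 + 304*c^2 - 314*c + 72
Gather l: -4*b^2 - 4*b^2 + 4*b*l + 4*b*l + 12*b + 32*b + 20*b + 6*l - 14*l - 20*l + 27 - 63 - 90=-8*b^2 + 64*b + l*(8*b - 28) - 126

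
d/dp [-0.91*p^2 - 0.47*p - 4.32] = -1.82*p - 0.47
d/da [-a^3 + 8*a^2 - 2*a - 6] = -3*a^2 + 16*a - 2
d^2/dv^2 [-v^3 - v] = -6*v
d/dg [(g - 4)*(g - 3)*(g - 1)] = 3*g^2 - 16*g + 19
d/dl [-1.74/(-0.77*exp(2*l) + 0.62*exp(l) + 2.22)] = (1.0788 - 2.6796*exp(l))*exp(l)/(-0.77*exp(2*l) + 0.62*exp(l) + 2.22)^2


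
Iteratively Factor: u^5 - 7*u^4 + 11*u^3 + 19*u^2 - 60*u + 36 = (u + 2)*(u^4 - 9*u^3 + 29*u^2 - 39*u + 18) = (u - 1)*(u + 2)*(u^3 - 8*u^2 + 21*u - 18) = (u - 3)*(u - 1)*(u + 2)*(u^2 - 5*u + 6) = (u - 3)*(u - 2)*(u - 1)*(u + 2)*(u - 3)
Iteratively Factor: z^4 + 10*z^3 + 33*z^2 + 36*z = (z + 4)*(z^3 + 6*z^2 + 9*z) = z*(z + 4)*(z^2 + 6*z + 9) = z*(z + 3)*(z + 4)*(z + 3)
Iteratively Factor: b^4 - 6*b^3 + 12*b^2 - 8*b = (b - 2)*(b^3 - 4*b^2 + 4*b) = b*(b - 2)*(b^2 - 4*b + 4) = b*(b - 2)^2*(b - 2)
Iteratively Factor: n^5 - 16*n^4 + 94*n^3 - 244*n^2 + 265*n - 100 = (n - 1)*(n^4 - 15*n^3 + 79*n^2 - 165*n + 100) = (n - 5)*(n - 1)*(n^3 - 10*n^2 + 29*n - 20) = (n - 5)*(n - 1)^2*(n^2 - 9*n + 20) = (n - 5)^2*(n - 1)^2*(n - 4)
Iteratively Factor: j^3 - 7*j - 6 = (j + 2)*(j^2 - 2*j - 3) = (j - 3)*(j + 2)*(j + 1)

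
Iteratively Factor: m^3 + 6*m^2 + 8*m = (m)*(m^2 + 6*m + 8) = m*(m + 4)*(m + 2)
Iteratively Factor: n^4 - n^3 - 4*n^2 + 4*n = (n - 1)*(n^3 - 4*n) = n*(n - 1)*(n^2 - 4) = n*(n - 2)*(n - 1)*(n + 2)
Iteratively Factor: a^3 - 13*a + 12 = (a - 1)*(a^2 + a - 12) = (a - 3)*(a - 1)*(a + 4)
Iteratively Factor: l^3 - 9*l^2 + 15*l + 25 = (l - 5)*(l^2 - 4*l - 5) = (l - 5)^2*(l + 1)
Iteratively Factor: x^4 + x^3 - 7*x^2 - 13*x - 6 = (x + 2)*(x^3 - x^2 - 5*x - 3) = (x + 1)*(x + 2)*(x^2 - 2*x - 3) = (x - 3)*(x + 1)*(x + 2)*(x + 1)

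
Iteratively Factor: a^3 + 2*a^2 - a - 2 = (a - 1)*(a^2 + 3*a + 2) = (a - 1)*(a + 1)*(a + 2)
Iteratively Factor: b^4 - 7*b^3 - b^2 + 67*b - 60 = (b - 4)*(b^3 - 3*b^2 - 13*b + 15) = (b - 4)*(b - 1)*(b^2 - 2*b - 15) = (b - 4)*(b - 1)*(b + 3)*(b - 5)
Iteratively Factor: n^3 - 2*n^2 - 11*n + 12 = (n - 1)*(n^2 - n - 12) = (n - 1)*(n + 3)*(n - 4)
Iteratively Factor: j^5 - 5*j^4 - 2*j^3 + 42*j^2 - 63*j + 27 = (j + 3)*(j^4 - 8*j^3 + 22*j^2 - 24*j + 9) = (j - 1)*(j + 3)*(j^3 - 7*j^2 + 15*j - 9) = (j - 3)*(j - 1)*(j + 3)*(j^2 - 4*j + 3) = (j - 3)*(j - 1)^2*(j + 3)*(j - 3)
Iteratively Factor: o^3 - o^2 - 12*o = (o)*(o^2 - o - 12) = o*(o + 3)*(o - 4)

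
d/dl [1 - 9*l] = -9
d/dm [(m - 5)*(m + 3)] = 2*m - 2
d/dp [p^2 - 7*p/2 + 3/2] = 2*p - 7/2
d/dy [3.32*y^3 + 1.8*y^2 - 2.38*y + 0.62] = 9.96*y^2 + 3.6*y - 2.38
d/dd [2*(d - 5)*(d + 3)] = 4*d - 4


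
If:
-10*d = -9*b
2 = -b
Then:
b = -2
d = -9/5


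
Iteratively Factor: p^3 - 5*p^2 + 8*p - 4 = (p - 2)*(p^2 - 3*p + 2) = (p - 2)^2*(p - 1)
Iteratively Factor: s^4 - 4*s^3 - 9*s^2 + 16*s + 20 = (s - 5)*(s^3 + s^2 - 4*s - 4) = (s - 5)*(s - 2)*(s^2 + 3*s + 2) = (s - 5)*(s - 2)*(s + 2)*(s + 1)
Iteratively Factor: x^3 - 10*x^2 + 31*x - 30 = (x - 2)*(x^2 - 8*x + 15) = (x - 3)*(x - 2)*(x - 5)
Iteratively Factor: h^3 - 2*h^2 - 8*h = (h - 4)*(h^2 + 2*h) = h*(h - 4)*(h + 2)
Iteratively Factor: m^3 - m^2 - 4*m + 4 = (m - 2)*(m^2 + m - 2) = (m - 2)*(m + 2)*(m - 1)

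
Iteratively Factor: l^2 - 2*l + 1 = (l - 1)*(l - 1)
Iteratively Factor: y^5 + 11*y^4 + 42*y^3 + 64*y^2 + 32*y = (y + 4)*(y^4 + 7*y^3 + 14*y^2 + 8*y) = (y + 4)^2*(y^3 + 3*y^2 + 2*y) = (y + 2)*(y + 4)^2*(y^2 + y) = y*(y + 2)*(y + 4)^2*(y + 1)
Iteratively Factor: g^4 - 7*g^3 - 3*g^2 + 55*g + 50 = (g - 5)*(g^3 - 2*g^2 - 13*g - 10) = (g - 5)*(g + 1)*(g^2 - 3*g - 10) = (g - 5)*(g + 1)*(g + 2)*(g - 5)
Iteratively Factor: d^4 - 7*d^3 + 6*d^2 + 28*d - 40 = (d - 5)*(d^3 - 2*d^2 - 4*d + 8) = (d - 5)*(d - 2)*(d^2 - 4) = (d - 5)*(d - 2)^2*(d + 2)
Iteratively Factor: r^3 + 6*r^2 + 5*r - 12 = (r + 3)*(r^2 + 3*r - 4) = (r + 3)*(r + 4)*(r - 1)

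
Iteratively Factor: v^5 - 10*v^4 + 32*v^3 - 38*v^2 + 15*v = (v - 3)*(v^4 - 7*v^3 + 11*v^2 - 5*v) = (v - 3)*(v - 1)*(v^3 - 6*v^2 + 5*v) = (v - 3)*(v - 1)^2*(v^2 - 5*v) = (v - 5)*(v - 3)*(v - 1)^2*(v)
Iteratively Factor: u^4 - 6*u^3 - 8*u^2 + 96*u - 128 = (u - 4)*(u^3 - 2*u^2 - 16*u + 32) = (u - 4)*(u - 2)*(u^2 - 16) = (u - 4)^2*(u - 2)*(u + 4)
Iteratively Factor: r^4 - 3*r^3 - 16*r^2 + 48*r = (r + 4)*(r^3 - 7*r^2 + 12*r) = r*(r + 4)*(r^2 - 7*r + 12) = r*(r - 3)*(r + 4)*(r - 4)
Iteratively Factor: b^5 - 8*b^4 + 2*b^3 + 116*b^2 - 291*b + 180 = (b - 3)*(b^4 - 5*b^3 - 13*b^2 + 77*b - 60) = (b - 5)*(b - 3)*(b^3 - 13*b + 12) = (b - 5)*(b - 3)*(b + 4)*(b^2 - 4*b + 3) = (b - 5)*(b - 3)^2*(b + 4)*(b - 1)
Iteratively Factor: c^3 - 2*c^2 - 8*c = (c)*(c^2 - 2*c - 8) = c*(c + 2)*(c - 4)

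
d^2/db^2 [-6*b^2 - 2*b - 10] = -12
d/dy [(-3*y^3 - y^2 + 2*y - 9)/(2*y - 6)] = (-6*y^3 + 26*y^2 + 6*y + 3)/(2*(y^2 - 6*y + 9))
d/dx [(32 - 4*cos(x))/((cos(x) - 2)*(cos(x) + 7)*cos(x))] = 4*(-2*cos(x)^3 + 19*cos(x)^2 + 80*cos(x) - 112)*sin(x)/((cos(x) - 2)^2*(cos(x) + 7)^2*cos(x)^2)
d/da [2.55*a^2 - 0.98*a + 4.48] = 5.1*a - 0.98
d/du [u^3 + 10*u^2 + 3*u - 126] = 3*u^2 + 20*u + 3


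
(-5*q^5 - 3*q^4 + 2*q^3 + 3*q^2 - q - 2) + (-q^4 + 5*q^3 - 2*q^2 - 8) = -5*q^5 - 4*q^4 + 7*q^3 + q^2 - q - 10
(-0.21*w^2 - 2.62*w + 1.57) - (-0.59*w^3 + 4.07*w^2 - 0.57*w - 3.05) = 0.59*w^3 - 4.28*w^2 - 2.05*w + 4.62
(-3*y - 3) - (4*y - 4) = 1 - 7*y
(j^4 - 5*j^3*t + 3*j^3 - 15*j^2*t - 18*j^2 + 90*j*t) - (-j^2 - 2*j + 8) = j^4 - 5*j^3*t + 3*j^3 - 15*j^2*t - 17*j^2 + 90*j*t + 2*j - 8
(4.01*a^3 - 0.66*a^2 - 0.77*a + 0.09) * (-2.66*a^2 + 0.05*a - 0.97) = -10.6666*a^5 + 1.9561*a^4 - 1.8745*a^3 + 0.3623*a^2 + 0.7514*a - 0.0873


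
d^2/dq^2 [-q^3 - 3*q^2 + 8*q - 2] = -6*q - 6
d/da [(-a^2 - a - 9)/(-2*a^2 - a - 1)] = (-a^2 - 34*a - 8)/(4*a^4 + 4*a^3 + 5*a^2 + 2*a + 1)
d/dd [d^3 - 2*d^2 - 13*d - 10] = 3*d^2 - 4*d - 13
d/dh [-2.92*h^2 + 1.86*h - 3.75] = 1.86 - 5.84*h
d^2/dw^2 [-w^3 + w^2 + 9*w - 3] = 2 - 6*w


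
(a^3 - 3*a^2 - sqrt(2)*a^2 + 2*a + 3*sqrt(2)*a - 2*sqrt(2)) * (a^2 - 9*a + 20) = a^5 - 12*a^4 - sqrt(2)*a^4 + 12*sqrt(2)*a^3 + 49*a^3 - 78*a^2 - 49*sqrt(2)*a^2 + 40*a + 78*sqrt(2)*a - 40*sqrt(2)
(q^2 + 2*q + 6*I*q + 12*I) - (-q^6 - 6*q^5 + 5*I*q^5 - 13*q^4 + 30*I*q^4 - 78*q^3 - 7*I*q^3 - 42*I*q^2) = q^6 + 6*q^5 - 5*I*q^5 + 13*q^4 - 30*I*q^4 + 78*q^3 + 7*I*q^3 + q^2 + 42*I*q^2 + 2*q + 6*I*q + 12*I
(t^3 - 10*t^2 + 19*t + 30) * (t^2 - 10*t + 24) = t^5 - 20*t^4 + 143*t^3 - 400*t^2 + 156*t + 720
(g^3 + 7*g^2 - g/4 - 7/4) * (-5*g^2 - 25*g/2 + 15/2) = -5*g^5 - 95*g^4/2 - 315*g^3/4 + 515*g^2/8 + 20*g - 105/8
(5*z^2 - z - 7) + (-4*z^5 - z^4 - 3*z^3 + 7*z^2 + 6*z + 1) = -4*z^5 - z^4 - 3*z^3 + 12*z^2 + 5*z - 6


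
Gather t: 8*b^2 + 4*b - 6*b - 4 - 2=8*b^2 - 2*b - 6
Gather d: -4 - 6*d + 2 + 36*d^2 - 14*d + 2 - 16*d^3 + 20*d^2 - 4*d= -16*d^3 + 56*d^2 - 24*d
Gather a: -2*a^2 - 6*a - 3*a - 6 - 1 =-2*a^2 - 9*a - 7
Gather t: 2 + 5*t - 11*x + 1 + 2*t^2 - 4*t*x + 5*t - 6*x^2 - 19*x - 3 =2*t^2 + t*(10 - 4*x) - 6*x^2 - 30*x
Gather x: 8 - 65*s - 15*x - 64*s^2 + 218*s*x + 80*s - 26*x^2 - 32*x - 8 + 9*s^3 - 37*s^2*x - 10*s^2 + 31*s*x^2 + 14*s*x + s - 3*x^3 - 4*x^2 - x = 9*s^3 - 74*s^2 + 16*s - 3*x^3 + x^2*(31*s - 30) + x*(-37*s^2 + 232*s - 48)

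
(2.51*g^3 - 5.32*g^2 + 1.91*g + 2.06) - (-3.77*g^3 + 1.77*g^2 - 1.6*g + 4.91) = 6.28*g^3 - 7.09*g^2 + 3.51*g - 2.85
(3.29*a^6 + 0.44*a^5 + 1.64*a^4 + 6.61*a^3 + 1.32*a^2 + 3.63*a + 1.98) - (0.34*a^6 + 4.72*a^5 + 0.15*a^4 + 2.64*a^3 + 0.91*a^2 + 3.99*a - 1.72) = 2.95*a^6 - 4.28*a^5 + 1.49*a^4 + 3.97*a^3 + 0.41*a^2 - 0.36*a + 3.7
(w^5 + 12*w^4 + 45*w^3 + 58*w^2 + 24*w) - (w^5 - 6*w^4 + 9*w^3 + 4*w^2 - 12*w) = 18*w^4 + 36*w^3 + 54*w^2 + 36*w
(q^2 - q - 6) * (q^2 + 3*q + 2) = q^4 + 2*q^3 - 7*q^2 - 20*q - 12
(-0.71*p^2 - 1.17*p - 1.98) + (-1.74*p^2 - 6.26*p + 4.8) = -2.45*p^2 - 7.43*p + 2.82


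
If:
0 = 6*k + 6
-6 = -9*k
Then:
No Solution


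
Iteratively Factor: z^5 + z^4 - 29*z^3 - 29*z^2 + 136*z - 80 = (z + 4)*(z^4 - 3*z^3 - 17*z^2 + 39*z - 20) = (z - 1)*(z + 4)*(z^3 - 2*z^2 - 19*z + 20) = (z - 1)*(z + 4)^2*(z^2 - 6*z + 5) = (z - 5)*(z - 1)*(z + 4)^2*(z - 1)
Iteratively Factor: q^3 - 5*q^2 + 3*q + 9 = (q - 3)*(q^2 - 2*q - 3) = (q - 3)^2*(q + 1)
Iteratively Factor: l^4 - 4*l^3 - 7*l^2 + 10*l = (l + 2)*(l^3 - 6*l^2 + 5*l) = (l - 1)*(l + 2)*(l^2 - 5*l) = l*(l - 1)*(l + 2)*(l - 5)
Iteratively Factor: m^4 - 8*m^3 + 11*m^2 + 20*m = (m + 1)*(m^3 - 9*m^2 + 20*m) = m*(m + 1)*(m^2 - 9*m + 20) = m*(m - 5)*(m + 1)*(m - 4)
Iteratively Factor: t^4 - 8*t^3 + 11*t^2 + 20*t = (t - 4)*(t^3 - 4*t^2 - 5*t) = t*(t - 4)*(t^2 - 4*t - 5) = t*(t - 5)*(t - 4)*(t + 1)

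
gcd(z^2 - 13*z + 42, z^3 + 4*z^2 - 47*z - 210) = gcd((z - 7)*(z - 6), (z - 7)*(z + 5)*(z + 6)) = z - 7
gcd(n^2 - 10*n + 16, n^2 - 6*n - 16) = n - 8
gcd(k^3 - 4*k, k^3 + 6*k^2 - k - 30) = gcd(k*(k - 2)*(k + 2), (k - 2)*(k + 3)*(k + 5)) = k - 2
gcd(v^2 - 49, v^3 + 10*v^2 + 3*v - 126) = v + 7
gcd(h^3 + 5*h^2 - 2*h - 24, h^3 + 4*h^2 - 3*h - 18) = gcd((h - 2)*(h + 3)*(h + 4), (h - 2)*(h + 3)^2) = h^2 + h - 6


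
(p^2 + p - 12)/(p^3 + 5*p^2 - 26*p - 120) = (p - 3)/(p^2 + p - 30)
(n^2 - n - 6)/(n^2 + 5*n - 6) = (n^2 - n - 6)/(n^2 + 5*n - 6)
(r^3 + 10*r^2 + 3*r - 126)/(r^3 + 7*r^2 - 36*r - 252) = (r - 3)/(r - 6)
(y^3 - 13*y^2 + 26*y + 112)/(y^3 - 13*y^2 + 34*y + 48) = (y^2 - 5*y - 14)/(y^2 - 5*y - 6)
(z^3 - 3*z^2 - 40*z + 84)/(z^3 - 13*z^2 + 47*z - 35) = (z^2 + 4*z - 12)/(z^2 - 6*z + 5)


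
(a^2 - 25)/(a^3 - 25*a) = 1/a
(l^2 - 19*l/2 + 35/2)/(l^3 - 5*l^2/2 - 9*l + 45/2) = (l - 7)/(l^2 - 9)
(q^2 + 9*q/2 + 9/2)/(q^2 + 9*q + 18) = (q + 3/2)/(q + 6)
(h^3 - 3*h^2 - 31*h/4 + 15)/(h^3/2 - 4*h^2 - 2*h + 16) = (4*h^3 - 12*h^2 - 31*h + 60)/(2*(h^3 - 8*h^2 - 4*h + 32))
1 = 1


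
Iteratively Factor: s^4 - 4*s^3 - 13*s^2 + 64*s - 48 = (s + 4)*(s^3 - 8*s^2 + 19*s - 12) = (s - 1)*(s + 4)*(s^2 - 7*s + 12) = (s - 4)*(s - 1)*(s + 4)*(s - 3)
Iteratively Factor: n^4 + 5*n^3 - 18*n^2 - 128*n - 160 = (n + 4)*(n^3 + n^2 - 22*n - 40) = (n - 5)*(n + 4)*(n^2 + 6*n + 8) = (n - 5)*(n + 4)^2*(n + 2)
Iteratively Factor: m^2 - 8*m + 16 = (m - 4)*(m - 4)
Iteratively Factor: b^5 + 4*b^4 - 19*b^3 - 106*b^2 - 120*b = (b)*(b^4 + 4*b^3 - 19*b^2 - 106*b - 120) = b*(b + 4)*(b^3 - 19*b - 30) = b*(b + 2)*(b + 4)*(b^2 - 2*b - 15) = b*(b + 2)*(b + 3)*(b + 4)*(b - 5)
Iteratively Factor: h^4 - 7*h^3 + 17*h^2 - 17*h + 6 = (h - 1)*(h^3 - 6*h^2 + 11*h - 6) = (h - 3)*(h - 1)*(h^2 - 3*h + 2) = (h - 3)*(h - 1)^2*(h - 2)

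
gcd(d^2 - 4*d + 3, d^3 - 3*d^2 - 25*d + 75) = d - 3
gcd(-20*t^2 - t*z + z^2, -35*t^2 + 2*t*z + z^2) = -5*t + z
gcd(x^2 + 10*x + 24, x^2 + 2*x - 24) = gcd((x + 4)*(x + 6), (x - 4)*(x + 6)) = x + 6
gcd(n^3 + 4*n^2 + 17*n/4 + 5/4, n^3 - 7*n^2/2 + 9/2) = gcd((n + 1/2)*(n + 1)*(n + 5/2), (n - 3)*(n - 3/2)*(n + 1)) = n + 1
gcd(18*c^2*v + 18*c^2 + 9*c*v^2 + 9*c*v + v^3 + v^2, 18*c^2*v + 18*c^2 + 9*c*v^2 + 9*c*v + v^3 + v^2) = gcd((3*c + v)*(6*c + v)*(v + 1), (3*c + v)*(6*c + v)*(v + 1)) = 18*c^2*v + 18*c^2 + 9*c*v^2 + 9*c*v + v^3 + v^2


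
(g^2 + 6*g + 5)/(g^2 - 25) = (g + 1)/(g - 5)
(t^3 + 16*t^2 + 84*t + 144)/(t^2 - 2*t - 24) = (t^2 + 12*t + 36)/(t - 6)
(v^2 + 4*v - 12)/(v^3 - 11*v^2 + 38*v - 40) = (v + 6)/(v^2 - 9*v + 20)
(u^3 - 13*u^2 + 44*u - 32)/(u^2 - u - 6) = (-u^3 + 13*u^2 - 44*u + 32)/(-u^2 + u + 6)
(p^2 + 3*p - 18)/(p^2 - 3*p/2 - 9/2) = 2*(p + 6)/(2*p + 3)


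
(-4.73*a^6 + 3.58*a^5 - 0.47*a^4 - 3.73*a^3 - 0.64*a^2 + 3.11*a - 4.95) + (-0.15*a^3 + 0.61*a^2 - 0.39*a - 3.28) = -4.73*a^6 + 3.58*a^5 - 0.47*a^4 - 3.88*a^3 - 0.03*a^2 + 2.72*a - 8.23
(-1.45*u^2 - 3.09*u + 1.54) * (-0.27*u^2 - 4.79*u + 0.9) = 0.3915*u^4 + 7.7798*u^3 + 13.0803*u^2 - 10.1576*u + 1.386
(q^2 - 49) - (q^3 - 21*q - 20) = -q^3 + q^2 + 21*q - 29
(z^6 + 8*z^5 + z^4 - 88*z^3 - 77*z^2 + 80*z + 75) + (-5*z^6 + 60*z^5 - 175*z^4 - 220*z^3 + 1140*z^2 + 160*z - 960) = -4*z^6 + 68*z^5 - 174*z^4 - 308*z^3 + 1063*z^2 + 240*z - 885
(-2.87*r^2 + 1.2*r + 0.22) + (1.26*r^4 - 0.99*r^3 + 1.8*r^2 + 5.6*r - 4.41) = 1.26*r^4 - 0.99*r^3 - 1.07*r^2 + 6.8*r - 4.19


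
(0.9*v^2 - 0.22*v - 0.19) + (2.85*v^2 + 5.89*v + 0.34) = 3.75*v^2 + 5.67*v + 0.15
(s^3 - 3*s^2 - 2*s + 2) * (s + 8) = s^4 + 5*s^3 - 26*s^2 - 14*s + 16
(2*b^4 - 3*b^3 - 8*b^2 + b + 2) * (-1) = -2*b^4 + 3*b^3 + 8*b^2 - b - 2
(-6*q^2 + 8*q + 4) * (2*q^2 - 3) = -12*q^4 + 16*q^3 + 26*q^2 - 24*q - 12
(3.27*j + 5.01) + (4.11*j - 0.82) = 7.38*j + 4.19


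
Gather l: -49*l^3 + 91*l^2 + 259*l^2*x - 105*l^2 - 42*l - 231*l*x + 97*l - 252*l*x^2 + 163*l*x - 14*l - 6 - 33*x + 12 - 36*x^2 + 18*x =-49*l^3 + l^2*(259*x - 14) + l*(-252*x^2 - 68*x + 41) - 36*x^2 - 15*x + 6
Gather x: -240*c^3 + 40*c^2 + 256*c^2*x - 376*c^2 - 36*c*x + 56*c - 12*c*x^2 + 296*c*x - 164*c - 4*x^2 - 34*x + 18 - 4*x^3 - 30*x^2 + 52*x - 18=-240*c^3 - 336*c^2 - 108*c - 4*x^3 + x^2*(-12*c - 34) + x*(256*c^2 + 260*c + 18)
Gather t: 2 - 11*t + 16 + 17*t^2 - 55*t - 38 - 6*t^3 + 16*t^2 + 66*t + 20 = -6*t^3 + 33*t^2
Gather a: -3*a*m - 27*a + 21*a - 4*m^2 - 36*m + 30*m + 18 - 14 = a*(-3*m - 6) - 4*m^2 - 6*m + 4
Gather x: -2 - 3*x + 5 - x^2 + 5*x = -x^2 + 2*x + 3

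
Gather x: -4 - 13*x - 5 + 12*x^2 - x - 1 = 12*x^2 - 14*x - 10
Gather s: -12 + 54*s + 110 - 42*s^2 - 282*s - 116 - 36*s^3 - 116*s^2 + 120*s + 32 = -36*s^3 - 158*s^2 - 108*s + 14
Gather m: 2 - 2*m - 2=-2*m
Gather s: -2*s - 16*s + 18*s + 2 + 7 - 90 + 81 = 0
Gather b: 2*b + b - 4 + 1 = 3*b - 3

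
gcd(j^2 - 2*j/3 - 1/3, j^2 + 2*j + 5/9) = j + 1/3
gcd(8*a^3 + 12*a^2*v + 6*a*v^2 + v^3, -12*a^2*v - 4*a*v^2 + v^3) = 2*a + v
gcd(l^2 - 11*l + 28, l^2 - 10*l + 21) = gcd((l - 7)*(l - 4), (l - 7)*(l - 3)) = l - 7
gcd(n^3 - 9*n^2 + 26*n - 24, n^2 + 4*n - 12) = n - 2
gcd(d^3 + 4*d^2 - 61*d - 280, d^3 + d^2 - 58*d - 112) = d^2 - d - 56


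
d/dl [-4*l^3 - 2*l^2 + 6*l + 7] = -12*l^2 - 4*l + 6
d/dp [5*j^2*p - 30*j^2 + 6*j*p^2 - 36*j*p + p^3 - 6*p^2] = 5*j^2 + 12*j*p - 36*j + 3*p^2 - 12*p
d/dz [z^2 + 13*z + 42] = 2*z + 13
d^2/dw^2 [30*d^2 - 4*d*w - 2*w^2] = -4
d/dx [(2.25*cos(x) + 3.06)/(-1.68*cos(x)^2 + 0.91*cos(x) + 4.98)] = (3.78*sin(x)^2 - 10.2816*cos(x) - 12.2004)*sin(x)/(-1.68*cos(x)^2 + 0.91*cos(x) + 4.98)^2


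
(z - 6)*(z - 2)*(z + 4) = z^3 - 4*z^2 - 20*z + 48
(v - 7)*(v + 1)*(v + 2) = v^3 - 4*v^2 - 19*v - 14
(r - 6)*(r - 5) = r^2 - 11*r + 30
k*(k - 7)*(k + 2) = k^3 - 5*k^2 - 14*k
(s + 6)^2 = s^2 + 12*s + 36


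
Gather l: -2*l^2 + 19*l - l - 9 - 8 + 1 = -2*l^2 + 18*l - 16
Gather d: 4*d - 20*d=-16*d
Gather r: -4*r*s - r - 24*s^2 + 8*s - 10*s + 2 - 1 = r*(-4*s - 1) - 24*s^2 - 2*s + 1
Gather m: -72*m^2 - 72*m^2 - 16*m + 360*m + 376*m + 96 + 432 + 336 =-144*m^2 + 720*m + 864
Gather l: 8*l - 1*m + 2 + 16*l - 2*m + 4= 24*l - 3*m + 6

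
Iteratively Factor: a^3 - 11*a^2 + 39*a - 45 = (a - 3)*(a^2 - 8*a + 15) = (a - 5)*(a - 3)*(a - 3)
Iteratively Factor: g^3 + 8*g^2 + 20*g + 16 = (g + 2)*(g^2 + 6*g + 8) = (g + 2)^2*(g + 4)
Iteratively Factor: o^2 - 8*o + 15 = (o - 3)*(o - 5)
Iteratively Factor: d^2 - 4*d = (d - 4)*(d)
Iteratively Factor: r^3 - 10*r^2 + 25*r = (r - 5)*(r^2 - 5*r) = (r - 5)^2*(r)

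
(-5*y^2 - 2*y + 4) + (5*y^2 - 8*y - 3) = 1 - 10*y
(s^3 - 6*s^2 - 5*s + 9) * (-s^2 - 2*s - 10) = -s^5 + 4*s^4 + 7*s^3 + 61*s^2 + 32*s - 90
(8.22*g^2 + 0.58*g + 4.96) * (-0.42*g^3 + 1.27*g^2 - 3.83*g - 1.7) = -3.4524*g^5 + 10.1958*g^4 - 32.8292*g^3 - 9.8962*g^2 - 19.9828*g - 8.432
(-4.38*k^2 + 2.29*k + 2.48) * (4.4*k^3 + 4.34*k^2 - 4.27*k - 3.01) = -19.272*k^5 - 8.9332*k^4 + 39.5532*k^3 + 14.1687*k^2 - 17.4825*k - 7.4648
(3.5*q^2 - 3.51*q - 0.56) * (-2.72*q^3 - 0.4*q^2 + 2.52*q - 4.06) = -9.52*q^5 + 8.1472*q^4 + 11.7472*q^3 - 22.8312*q^2 + 12.8394*q + 2.2736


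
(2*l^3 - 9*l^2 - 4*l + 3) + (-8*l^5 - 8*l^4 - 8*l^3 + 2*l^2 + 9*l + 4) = -8*l^5 - 8*l^4 - 6*l^3 - 7*l^2 + 5*l + 7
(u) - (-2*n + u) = 2*n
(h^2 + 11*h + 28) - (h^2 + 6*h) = 5*h + 28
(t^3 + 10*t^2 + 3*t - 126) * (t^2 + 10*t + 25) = t^5 + 20*t^4 + 128*t^3 + 154*t^2 - 1185*t - 3150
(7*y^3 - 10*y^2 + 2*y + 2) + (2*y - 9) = 7*y^3 - 10*y^2 + 4*y - 7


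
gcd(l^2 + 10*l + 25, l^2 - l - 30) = l + 5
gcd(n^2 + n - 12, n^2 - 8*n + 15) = n - 3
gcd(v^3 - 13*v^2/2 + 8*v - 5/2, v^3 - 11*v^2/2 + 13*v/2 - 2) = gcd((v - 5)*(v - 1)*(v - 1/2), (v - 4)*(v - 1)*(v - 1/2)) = v^2 - 3*v/2 + 1/2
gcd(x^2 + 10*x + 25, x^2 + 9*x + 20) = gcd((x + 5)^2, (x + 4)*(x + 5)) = x + 5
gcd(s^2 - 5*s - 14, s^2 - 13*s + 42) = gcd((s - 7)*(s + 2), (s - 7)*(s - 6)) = s - 7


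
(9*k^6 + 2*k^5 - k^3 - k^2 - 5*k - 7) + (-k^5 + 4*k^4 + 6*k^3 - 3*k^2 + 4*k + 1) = 9*k^6 + k^5 + 4*k^4 + 5*k^3 - 4*k^2 - k - 6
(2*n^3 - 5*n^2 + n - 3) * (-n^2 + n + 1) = -2*n^5 + 7*n^4 - 4*n^3 - n^2 - 2*n - 3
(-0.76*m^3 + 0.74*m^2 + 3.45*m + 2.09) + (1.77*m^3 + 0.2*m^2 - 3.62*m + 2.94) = 1.01*m^3 + 0.94*m^2 - 0.17*m + 5.03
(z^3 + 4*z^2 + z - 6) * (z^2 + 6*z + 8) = z^5 + 10*z^4 + 33*z^3 + 32*z^2 - 28*z - 48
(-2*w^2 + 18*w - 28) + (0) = -2*w^2 + 18*w - 28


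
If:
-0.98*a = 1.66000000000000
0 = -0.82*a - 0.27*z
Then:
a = -1.69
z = 5.14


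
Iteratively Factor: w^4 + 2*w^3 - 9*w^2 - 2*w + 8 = (w - 2)*(w^3 + 4*w^2 - w - 4) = (w - 2)*(w + 1)*(w^2 + 3*w - 4) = (w - 2)*(w + 1)*(w + 4)*(w - 1)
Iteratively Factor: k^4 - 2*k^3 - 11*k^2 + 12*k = (k - 1)*(k^3 - k^2 - 12*k) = (k - 4)*(k - 1)*(k^2 + 3*k) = k*(k - 4)*(k - 1)*(k + 3)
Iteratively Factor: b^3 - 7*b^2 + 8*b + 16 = (b - 4)*(b^2 - 3*b - 4) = (b - 4)^2*(b + 1)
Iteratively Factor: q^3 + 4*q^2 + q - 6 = (q + 3)*(q^2 + q - 2) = (q + 2)*(q + 3)*(q - 1)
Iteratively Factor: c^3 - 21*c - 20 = (c - 5)*(c^2 + 5*c + 4) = (c - 5)*(c + 1)*(c + 4)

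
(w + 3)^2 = w^2 + 6*w + 9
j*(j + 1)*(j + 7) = j^3 + 8*j^2 + 7*j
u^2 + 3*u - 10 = (u - 2)*(u + 5)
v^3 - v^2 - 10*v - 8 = (v - 4)*(v + 1)*(v + 2)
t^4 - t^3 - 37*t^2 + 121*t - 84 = (t - 4)*(t - 3)*(t - 1)*(t + 7)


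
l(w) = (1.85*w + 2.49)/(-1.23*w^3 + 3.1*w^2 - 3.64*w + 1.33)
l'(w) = (1.85*w + 2.49)*(3.69*w^2 - 6.2*w + 3.64)/(-1.23*w^3 + 3.1*w^2 - 3.64*w + 1.33)^2 + 1.85/(-1.23*w^3 + 3.1*w^2 - 3.64*w + 1.33) = (4.551*w^3 + 3.4531*w^2 - 15.438*w + 11.5241)/(1.5129*w^6 - 7.626*w^5 + 18.5644*w^4 - 25.8398*w^3 + 21.4956*w^2 - 9.6824*w + 1.7689)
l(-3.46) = -0.04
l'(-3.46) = -0.01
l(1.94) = -2.00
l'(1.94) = 3.00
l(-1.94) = -0.04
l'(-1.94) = 0.03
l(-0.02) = 1.75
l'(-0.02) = 6.00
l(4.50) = -0.17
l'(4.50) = 0.10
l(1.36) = -5.10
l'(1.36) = 8.70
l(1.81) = -2.44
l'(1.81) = 3.81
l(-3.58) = -0.04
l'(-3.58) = -0.01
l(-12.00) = -0.01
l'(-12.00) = -0.00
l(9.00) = -0.03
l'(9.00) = 0.01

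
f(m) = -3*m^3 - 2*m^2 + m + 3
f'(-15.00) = -1964.00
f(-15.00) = 9663.00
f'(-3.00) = -68.00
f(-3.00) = 63.00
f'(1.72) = -32.51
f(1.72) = -16.46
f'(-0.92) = -2.94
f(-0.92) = 2.72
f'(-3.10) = -73.09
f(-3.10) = 70.05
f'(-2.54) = -46.90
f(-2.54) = 36.72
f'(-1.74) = -19.29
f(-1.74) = 11.01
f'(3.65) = -133.50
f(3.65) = -165.88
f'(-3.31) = -84.36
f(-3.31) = 86.57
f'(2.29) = -55.36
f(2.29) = -41.23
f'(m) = -9*m^2 - 4*m + 1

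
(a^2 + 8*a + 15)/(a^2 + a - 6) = (a + 5)/(a - 2)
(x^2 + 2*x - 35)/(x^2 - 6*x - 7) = (-x^2 - 2*x + 35)/(-x^2 + 6*x + 7)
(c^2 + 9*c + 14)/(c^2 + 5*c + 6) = (c + 7)/(c + 3)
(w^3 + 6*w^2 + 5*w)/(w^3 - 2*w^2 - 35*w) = (w + 1)/(w - 7)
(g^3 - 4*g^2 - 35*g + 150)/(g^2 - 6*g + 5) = (g^2 + g - 30)/(g - 1)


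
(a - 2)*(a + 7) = a^2 + 5*a - 14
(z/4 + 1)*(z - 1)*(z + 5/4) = z^3/4 + 17*z^2/16 - z/16 - 5/4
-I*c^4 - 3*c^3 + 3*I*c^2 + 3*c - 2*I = (c - 1)*(c - 2*I)*(c - I)*(-I*c - I)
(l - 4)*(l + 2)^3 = l^4 + 2*l^3 - 12*l^2 - 40*l - 32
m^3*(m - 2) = m^4 - 2*m^3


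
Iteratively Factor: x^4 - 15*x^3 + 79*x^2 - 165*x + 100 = (x - 5)*(x^3 - 10*x^2 + 29*x - 20) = (x - 5)*(x - 4)*(x^2 - 6*x + 5) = (x - 5)*(x - 4)*(x - 1)*(x - 5)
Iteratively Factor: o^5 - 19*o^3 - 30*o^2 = (o)*(o^4 - 19*o^2 - 30*o) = o^2*(o^3 - 19*o - 30) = o^2*(o + 3)*(o^2 - 3*o - 10) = o^2*(o + 2)*(o + 3)*(o - 5)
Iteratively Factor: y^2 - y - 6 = (y + 2)*(y - 3)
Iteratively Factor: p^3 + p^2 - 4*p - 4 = (p + 1)*(p^2 - 4) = (p + 1)*(p + 2)*(p - 2)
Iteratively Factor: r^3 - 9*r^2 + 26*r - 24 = (r - 2)*(r^2 - 7*r + 12) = (r - 4)*(r - 2)*(r - 3)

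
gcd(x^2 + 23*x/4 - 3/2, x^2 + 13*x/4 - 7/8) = x - 1/4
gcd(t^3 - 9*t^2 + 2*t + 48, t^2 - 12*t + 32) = t - 8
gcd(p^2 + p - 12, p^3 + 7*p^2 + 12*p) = p + 4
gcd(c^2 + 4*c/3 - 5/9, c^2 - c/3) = c - 1/3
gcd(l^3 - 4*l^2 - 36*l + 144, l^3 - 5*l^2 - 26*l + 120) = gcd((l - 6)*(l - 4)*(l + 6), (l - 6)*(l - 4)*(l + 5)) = l^2 - 10*l + 24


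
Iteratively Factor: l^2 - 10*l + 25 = (l - 5)*(l - 5)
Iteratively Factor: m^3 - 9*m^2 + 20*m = (m - 4)*(m^2 - 5*m) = m*(m - 4)*(m - 5)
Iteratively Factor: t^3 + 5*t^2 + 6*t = (t + 2)*(t^2 + 3*t) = (t + 2)*(t + 3)*(t)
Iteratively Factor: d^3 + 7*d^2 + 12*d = (d + 3)*(d^2 + 4*d) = d*(d + 3)*(d + 4)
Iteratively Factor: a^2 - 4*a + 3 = (a - 3)*(a - 1)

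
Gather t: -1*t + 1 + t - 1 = 0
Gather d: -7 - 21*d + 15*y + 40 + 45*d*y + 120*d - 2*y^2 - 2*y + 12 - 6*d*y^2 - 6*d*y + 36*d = d*(-6*y^2 + 39*y + 135) - 2*y^2 + 13*y + 45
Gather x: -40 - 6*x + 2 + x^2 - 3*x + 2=x^2 - 9*x - 36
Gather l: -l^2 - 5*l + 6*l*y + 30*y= -l^2 + l*(6*y - 5) + 30*y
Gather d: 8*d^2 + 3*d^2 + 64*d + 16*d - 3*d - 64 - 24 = 11*d^2 + 77*d - 88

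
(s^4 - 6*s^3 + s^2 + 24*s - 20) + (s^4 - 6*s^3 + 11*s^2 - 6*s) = 2*s^4 - 12*s^3 + 12*s^2 + 18*s - 20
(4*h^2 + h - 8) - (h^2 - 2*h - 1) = 3*h^2 + 3*h - 7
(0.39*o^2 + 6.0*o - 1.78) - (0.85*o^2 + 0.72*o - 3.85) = -0.46*o^2 + 5.28*o + 2.07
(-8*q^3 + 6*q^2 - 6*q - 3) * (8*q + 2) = -64*q^4 + 32*q^3 - 36*q^2 - 36*q - 6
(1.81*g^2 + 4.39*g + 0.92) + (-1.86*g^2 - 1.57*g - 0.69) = -0.05*g^2 + 2.82*g + 0.23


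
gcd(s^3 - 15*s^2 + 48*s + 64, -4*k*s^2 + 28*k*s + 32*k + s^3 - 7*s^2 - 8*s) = s^2 - 7*s - 8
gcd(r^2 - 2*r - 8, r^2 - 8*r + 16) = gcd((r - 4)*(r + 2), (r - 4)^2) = r - 4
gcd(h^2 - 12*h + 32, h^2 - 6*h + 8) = h - 4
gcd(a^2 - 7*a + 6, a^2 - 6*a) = a - 6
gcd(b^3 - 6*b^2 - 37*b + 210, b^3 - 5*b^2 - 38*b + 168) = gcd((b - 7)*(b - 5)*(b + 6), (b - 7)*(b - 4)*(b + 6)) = b^2 - b - 42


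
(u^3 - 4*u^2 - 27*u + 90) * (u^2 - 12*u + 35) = u^5 - 16*u^4 + 56*u^3 + 274*u^2 - 2025*u + 3150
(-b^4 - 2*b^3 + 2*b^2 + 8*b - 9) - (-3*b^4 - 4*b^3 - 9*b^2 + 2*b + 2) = 2*b^4 + 2*b^3 + 11*b^2 + 6*b - 11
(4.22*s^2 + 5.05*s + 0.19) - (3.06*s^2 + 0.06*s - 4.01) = 1.16*s^2 + 4.99*s + 4.2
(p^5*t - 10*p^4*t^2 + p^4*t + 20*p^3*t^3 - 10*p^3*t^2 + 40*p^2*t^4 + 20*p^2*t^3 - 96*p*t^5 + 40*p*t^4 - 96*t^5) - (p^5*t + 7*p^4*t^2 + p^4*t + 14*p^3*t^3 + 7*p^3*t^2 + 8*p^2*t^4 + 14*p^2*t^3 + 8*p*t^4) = -17*p^4*t^2 + 6*p^3*t^3 - 17*p^3*t^2 + 32*p^2*t^4 + 6*p^2*t^3 - 96*p*t^5 + 32*p*t^4 - 96*t^5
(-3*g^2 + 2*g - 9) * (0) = 0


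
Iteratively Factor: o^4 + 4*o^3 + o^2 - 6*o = (o + 3)*(o^3 + o^2 - 2*o) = o*(o + 3)*(o^2 + o - 2) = o*(o + 2)*(o + 3)*(o - 1)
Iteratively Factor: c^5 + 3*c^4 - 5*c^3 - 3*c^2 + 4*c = (c)*(c^4 + 3*c^3 - 5*c^2 - 3*c + 4) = c*(c + 4)*(c^3 - c^2 - c + 1) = c*(c - 1)*(c + 4)*(c^2 - 1) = c*(c - 1)*(c + 1)*(c + 4)*(c - 1)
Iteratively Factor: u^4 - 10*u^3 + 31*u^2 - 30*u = (u - 5)*(u^3 - 5*u^2 + 6*u) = (u - 5)*(u - 2)*(u^2 - 3*u) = u*(u - 5)*(u - 2)*(u - 3)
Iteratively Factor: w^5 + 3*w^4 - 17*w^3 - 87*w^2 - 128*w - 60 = (w + 1)*(w^4 + 2*w^3 - 19*w^2 - 68*w - 60) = (w - 5)*(w + 1)*(w^3 + 7*w^2 + 16*w + 12) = (w - 5)*(w + 1)*(w + 2)*(w^2 + 5*w + 6) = (w - 5)*(w + 1)*(w + 2)*(w + 3)*(w + 2)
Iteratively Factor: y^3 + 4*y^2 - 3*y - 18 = (y + 3)*(y^2 + y - 6) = (y - 2)*(y + 3)*(y + 3)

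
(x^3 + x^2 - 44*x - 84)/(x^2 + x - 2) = (x^2 - x - 42)/(x - 1)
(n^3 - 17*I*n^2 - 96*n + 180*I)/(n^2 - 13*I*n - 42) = (n^2 - 11*I*n - 30)/(n - 7*I)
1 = 1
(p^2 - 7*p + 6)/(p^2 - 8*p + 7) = (p - 6)/(p - 7)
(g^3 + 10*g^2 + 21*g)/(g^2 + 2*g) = (g^2 + 10*g + 21)/(g + 2)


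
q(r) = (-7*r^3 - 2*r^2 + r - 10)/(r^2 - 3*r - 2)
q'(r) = (3 - 2*r)*(-7*r^3 - 2*r^2 + r - 10)/(r^2 - 3*r - 2)^2 + (-21*r^2 - 4*r + 1)/(r^2 - 3*r - 2)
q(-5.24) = 22.75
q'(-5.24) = -6.02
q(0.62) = 3.40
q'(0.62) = 1.03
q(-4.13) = 16.21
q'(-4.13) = -5.76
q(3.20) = 188.72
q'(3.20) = 638.59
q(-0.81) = -7.74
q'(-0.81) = -41.69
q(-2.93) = 9.49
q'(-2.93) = -5.43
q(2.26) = 26.89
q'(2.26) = 42.53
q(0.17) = 4.00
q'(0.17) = -4.17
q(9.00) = -101.27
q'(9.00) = -4.17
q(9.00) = -101.27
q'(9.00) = -4.17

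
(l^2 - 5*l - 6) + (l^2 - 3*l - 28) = 2*l^2 - 8*l - 34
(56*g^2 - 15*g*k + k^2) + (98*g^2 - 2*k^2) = 154*g^2 - 15*g*k - k^2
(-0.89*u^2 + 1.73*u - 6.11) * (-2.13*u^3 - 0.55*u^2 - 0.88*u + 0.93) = 1.8957*u^5 - 3.1954*u^4 + 12.846*u^3 + 1.0104*u^2 + 6.9857*u - 5.6823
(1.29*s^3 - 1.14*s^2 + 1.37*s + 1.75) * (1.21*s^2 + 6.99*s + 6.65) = 1.5609*s^5 + 7.6377*s^4 + 2.2676*s^3 + 4.1128*s^2 + 21.343*s + 11.6375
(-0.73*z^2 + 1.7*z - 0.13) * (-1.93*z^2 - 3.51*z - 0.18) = 1.4089*z^4 - 0.7187*z^3 - 5.5847*z^2 + 0.1503*z + 0.0234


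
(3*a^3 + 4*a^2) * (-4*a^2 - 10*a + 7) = -12*a^5 - 46*a^4 - 19*a^3 + 28*a^2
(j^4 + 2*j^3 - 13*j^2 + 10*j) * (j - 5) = j^5 - 3*j^4 - 23*j^3 + 75*j^2 - 50*j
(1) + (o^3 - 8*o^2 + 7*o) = o^3 - 8*o^2 + 7*o + 1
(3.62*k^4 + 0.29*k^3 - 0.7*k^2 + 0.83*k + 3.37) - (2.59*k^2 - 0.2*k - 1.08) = 3.62*k^4 + 0.29*k^3 - 3.29*k^2 + 1.03*k + 4.45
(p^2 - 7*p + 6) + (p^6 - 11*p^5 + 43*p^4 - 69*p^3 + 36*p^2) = p^6 - 11*p^5 + 43*p^4 - 69*p^3 + 37*p^2 - 7*p + 6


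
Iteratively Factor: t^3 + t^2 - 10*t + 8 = (t + 4)*(t^2 - 3*t + 2) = (t - 2)*(t + 4)*(t - 1)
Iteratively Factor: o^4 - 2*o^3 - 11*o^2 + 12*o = (o - 4)*(o^3 + 2*o^2 - 3*o) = (o - 4)*(o + 3)*(o^2 - o) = (o - 4)*(o - 1)*(o + 3)*(o)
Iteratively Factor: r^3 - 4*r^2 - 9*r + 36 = (r + 3)*(r^2 - 7*r + 12) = (r - 3)*(r + 3)*(r - 4)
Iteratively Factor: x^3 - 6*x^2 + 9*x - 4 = (x - 1)*(x^2 - 5*x + 4) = (x - 1)^2*(x - 4)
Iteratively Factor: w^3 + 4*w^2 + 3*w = (w + 3)*(w^2 + w) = (w + 1)*(w + 3)*(w)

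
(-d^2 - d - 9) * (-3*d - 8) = 3*d^3 + 11*d^2 + 35*d + 72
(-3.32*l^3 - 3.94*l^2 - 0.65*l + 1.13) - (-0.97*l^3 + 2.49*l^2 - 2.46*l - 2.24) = -2.35*l^3 - 6.43*l^2 + 1.81*l + 3.37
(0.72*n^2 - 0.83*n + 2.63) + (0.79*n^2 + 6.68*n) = 1.51*n^2 + 5.85*n + 2.63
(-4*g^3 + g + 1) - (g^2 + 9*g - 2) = -4*g^3 - g^2 - 8*g + 3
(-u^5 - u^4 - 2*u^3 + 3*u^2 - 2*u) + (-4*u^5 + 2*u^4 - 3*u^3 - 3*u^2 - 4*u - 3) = -5*u^5 + u^4 - 5*u^3 - 6*u - 3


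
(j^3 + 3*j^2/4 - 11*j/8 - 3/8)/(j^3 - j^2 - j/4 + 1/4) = (8*j^2 + 14*j + 3)/(2*(4*j^2 - 1))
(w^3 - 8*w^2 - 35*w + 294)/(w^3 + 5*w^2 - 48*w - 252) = (w - 7)/(w + 6)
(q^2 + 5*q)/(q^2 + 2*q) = (q + 5)/(q + 2)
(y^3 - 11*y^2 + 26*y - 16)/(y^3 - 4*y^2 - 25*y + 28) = (y^2 - 10*y + 16)/(y^2 - 3*y - 28)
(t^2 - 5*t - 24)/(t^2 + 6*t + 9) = (t - 8)/(t + 3)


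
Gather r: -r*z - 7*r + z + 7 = r*(-z - 7) + z + 7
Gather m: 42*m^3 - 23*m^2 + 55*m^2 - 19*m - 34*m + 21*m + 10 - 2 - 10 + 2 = 42*m^3 + 32*m^2 - 32*m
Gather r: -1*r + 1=1 - r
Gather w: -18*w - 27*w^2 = -27*w^2 - 18*w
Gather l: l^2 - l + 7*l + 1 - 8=l^2 + 6*l - 7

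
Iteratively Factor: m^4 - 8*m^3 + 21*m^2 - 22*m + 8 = (m - 1)*(m^3 - 7*m^2 + 14*m - 8) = (m - 4)*(m - 1)*(m^2 - 3*m + 2) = (m - 4)*(m - 1)^2*(m - 2)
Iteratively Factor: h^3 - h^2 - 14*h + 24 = (h + 4)*(h^2 - 5*h + 6) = (h - 3)*(h + 4)*(h - 2)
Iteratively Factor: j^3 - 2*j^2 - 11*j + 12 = (j - 4)*(j^2 + 2*j - 3) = (j - 4)*(j - 1)*(j + 3)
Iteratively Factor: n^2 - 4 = (n + 2)*(n - 2)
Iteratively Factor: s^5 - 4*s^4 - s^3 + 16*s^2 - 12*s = (s - 2)*(s^4 - 2*s^3 - 5*s^2 + 6*s) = s*(s - 2)*(s^3 - 2*s^2 - 5*s + 6) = s*(s - 2)*(s - 1)*(s^2 - s - 6) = s*(s - 3)*(s - 2)*(s - 1)*(s + 2)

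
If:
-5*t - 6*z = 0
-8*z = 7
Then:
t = 21/20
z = -7/8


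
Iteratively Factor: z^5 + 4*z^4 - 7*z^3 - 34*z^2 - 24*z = (z + 1)*(z^4 + 3*z^3 - 10*z^2 - 24*z) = z*(z + 1)*(z^3 + 3*z^2 - 10*z - 24) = z*(z - 3)*(z + 1)*(z^2 + 6*z + 8) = z*(z - 3)*(z + 1)*(z + 4)*(z + 2)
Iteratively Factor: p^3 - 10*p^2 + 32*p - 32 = (p - 2)*(p^2 - 8*p + 16) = (p - 4)*(p - 2)*(p - 4)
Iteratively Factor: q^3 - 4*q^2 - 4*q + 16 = (q + 2)*(q^2 - 6*q + 8) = (q - 2)*(q + 2)*(q - 4)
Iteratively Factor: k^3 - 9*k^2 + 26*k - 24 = (k - 2)*(k^2 - 7*k + 12) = (k - 3)*(k - 2)*(k - 4)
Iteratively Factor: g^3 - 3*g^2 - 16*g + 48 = (g - 3)*(g^2 - 16) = (g - 3)*(g + 4)*(g - 4)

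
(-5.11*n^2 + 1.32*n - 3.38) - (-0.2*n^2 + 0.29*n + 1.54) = -4.91*n^2 + 1.03*n - 4.92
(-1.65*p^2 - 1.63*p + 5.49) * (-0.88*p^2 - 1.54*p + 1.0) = 1.452*p^4 + 3.9754*p^3 - 3.971*p^2 - 10.0846*p + 5.49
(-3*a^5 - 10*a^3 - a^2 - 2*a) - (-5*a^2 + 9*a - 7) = -3*a^5 - 10*a^3 + 4*a^2 - 11*a + 7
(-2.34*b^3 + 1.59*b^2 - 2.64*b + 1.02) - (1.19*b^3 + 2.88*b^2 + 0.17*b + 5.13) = -3.53*b^3 - 1.29*b^2 - 2.81*b - 4.11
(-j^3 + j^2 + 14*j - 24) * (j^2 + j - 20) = -j^5 + 35*j^3 - 30*j^2 - 304*j + 480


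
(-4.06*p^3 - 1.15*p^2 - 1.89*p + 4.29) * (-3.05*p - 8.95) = 12.383*p^4 + 39.8445*p^3 + 16.057*p^2 + 3.831*p - 38.3955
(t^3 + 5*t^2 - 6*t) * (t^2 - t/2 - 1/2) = t^5 + 9*t^4/2 - 9*t^3 + t^2/2 + 3*t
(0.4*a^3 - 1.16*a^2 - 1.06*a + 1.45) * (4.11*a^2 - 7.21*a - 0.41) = 1.644*a^5 - 7.6516*a^4 + 3.843*a^3 + 14.0777*a^2 - 10.0199*a - 0.5945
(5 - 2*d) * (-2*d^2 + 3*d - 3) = 4*d^3 - 16*d^2 + 21*d - 15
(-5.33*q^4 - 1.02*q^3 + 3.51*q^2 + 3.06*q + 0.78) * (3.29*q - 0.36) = -17.5357*q^5 - 1.437*q^4 + 11.9151*q^3 + 8.8038*q^2 + 1.4646*q - 0.2808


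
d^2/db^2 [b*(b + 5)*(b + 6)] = 6*b + 22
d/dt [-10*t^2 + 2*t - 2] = 2 - 20*t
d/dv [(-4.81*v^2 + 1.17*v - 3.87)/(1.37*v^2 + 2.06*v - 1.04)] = (-11.5115*v^2 + 20.6086*v + 6.7554)/(1.8769*v^4 + 5.6444*v^3 + 1.394*v^2 - 4.2848*v + 1.0816)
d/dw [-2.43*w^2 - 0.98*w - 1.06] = -4.86*w - 0.98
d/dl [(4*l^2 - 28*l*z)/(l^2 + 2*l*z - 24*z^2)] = 4*(-2*l*(l - 7*z)*(l + z) + (2*l - 7*z)*(l^2 + 2*l*z - 24*z^2))/(l^2 + 2*l*z - 24*z^2)^2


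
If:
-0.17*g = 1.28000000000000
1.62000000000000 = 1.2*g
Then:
No Solution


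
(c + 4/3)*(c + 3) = c^2 + 13*c/3 + 4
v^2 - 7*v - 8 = (v - 8)*(v + 1)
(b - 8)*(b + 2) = b^2 - 6*b - 16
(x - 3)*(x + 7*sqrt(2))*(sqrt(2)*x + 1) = sqrt(2)*x^3 - 3*sqrt(2)*x^2 + 15*x^2 - 45*x + 7*sqrt(2)*x - 21*sqrt(2)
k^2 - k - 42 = (k - 7)*(k + 6)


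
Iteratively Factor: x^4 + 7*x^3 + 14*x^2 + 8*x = (x + 2)*(x^3 + 5*x^2 + 4*x) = (x + 1)*(x + 2)*(x^2 + 4*x) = (x + 1)*(x + 2)*(x + 4)*(x)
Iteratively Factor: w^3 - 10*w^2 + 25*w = (w)*(w^2 - 10*w + 25) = w*(w - 5)*(w - 5)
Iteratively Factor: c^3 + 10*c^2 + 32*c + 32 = (c + 4)*(c^2 + 6*c + 8) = (c + 2)*(c + 4)*(c + 4)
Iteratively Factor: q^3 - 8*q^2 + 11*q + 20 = (q - 4)*(q^2 - 4*q - 5) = (q - 5)*(q - 4)*(q + 1)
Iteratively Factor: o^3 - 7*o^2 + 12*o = (o)*(o^2 - 7*o + 12) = o*(o - 4)*(o - 3)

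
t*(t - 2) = t^2 - 2*t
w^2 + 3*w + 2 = (w + 1)*(w + 2)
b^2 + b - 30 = (b - 5)*(b + 6)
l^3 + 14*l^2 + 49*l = l*(l + 7)^2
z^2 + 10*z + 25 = (z + 5)^2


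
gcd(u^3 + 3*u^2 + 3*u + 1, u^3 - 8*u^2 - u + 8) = u + 1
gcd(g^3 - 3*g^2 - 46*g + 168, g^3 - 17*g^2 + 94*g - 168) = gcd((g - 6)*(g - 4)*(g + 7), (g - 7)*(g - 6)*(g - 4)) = g^2 - 10*g + 24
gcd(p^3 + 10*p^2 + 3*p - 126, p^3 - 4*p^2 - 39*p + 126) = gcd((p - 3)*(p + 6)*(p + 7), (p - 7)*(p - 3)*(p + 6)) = p^2 + 3*p - 18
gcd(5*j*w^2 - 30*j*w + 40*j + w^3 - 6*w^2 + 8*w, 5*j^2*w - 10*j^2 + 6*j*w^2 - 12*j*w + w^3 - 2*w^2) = 5*j*w - 10*j + w^2 - 2*w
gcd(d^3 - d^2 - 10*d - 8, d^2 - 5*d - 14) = d + 2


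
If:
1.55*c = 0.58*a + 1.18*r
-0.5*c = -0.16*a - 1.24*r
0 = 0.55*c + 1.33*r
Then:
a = 0.00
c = 0.00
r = 0.00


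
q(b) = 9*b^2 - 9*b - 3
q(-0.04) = -2.63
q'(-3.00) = -63.00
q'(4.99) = 80.82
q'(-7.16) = -137.88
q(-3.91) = 169.78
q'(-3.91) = -79.38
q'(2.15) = 29.70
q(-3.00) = 105.00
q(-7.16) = 522.83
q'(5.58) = 91.44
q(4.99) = 176.19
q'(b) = 18*b - 9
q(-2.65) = 84.05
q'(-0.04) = -9.72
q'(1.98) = 26.64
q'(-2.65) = -56.70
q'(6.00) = 99.00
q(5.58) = 227.01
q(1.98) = 14.46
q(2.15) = 19.25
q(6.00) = 267.00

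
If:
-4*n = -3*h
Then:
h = 4*n/3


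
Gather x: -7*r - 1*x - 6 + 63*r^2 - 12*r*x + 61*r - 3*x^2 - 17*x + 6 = 63*r^2 + 54*r - 3*x^2 + x*(-12*r - 18)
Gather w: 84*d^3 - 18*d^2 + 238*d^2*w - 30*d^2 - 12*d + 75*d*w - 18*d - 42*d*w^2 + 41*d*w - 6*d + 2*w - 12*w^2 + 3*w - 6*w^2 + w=84*d^3 - 48*d^2 - 36*d + w^2*(-42*d - 18) + w*(238*d^2 + 116*d + 6)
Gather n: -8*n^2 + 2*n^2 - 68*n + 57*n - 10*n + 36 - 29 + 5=-6*n^2 - 21*n + 12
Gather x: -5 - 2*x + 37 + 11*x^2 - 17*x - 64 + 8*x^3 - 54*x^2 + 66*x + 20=8*x^3 - 43*x^2 + 47*x - 12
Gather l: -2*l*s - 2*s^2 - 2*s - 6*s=-2*l*s - 2*s^2 - 8*s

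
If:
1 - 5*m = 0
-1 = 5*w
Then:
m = 1/5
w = -1/5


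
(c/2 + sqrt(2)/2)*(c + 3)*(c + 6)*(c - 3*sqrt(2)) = c^4/2 - sqrt(2)*c^3 + 9*c^3/2 - 9*sqrt(2)*c^2 + 6*c^2 - 27*c - 18*sqrt(2)*c - 54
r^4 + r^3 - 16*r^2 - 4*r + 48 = (r - 3)*(r - 2)*(r + 2)*(r + 4)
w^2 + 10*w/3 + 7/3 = (w + 1)*(w + 7/3)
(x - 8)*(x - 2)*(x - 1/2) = x^3 - 21*x^2/2 + 21*x - 8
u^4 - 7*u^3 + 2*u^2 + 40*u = u*(u - 5)*(u - 4)*(u + 2)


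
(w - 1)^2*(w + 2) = w^3 - 3*w + 2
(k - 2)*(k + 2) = k^2 - 4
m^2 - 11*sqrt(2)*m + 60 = (m - 6*sqrt(2))*(m - 5*sqrt(2))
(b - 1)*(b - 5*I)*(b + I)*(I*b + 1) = I*b^4 + 5*b^3 - I*b^3 - 5*b^2 + I*b^2 + 5*b - I*b - 5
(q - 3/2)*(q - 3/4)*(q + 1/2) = q^3 - 7*q^2/4 + 9/16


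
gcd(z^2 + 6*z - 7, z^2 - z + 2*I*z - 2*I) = z - 1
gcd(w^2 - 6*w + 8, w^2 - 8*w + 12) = w - 2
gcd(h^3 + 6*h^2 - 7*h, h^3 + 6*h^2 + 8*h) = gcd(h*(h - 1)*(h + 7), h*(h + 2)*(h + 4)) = h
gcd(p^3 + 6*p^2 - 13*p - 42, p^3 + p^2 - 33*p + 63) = p^2 + 4*p - 21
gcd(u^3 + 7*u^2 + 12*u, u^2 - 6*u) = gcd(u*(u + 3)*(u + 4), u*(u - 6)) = u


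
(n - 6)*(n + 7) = n^2 + n - 42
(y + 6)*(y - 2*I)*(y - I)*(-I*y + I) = -I*y^4 - 3*y^3 - 5*I*y^3 - 15*y^2 + 8*I*y^2 + 18*y + 10*I*y - 12*I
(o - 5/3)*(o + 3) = o^2 + 4*o/3 - 5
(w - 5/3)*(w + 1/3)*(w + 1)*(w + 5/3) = w^4 + 4*w^3/3 - 22*w^2/9 - 100*w/27 - 25/27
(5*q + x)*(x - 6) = 5*q*x - 30*q + x^2 - 6*x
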